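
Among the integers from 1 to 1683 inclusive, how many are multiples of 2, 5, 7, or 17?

By inclusion–exclusion:
floor(1683/2) + floor(1683/5) + floor(1683/7) + floor(1683/17) − floor(1683/10) − floor(1683/14) − floor(1683/34) − floor(1683/35) − floor(1683/85) − floor(1683/119) + floor(1683/70) + floor(1683/170) + floor(1683/238) + floor(1683/595) − floor(1683/1190) = 841 + 336 + 240 + 99 − 168 − 120 − 49 − 48 − 19 − 14 + 24 + 9 + 7 + 2 − 1 = 1139

1139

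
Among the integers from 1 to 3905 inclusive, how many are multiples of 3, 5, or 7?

1301 + 781 + 557 − 260 − 185 − 111 + 37 = 2120

2120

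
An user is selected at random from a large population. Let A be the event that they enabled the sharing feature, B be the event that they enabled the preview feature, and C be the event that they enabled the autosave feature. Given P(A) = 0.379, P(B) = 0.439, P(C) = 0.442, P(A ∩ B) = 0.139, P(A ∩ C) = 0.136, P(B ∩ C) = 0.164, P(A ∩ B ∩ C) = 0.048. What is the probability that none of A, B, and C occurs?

0.131

By inclusion–exclusion:
P(A ∪ B ∪ C) = 0.379 + 0.439 + 0.442 − 0.139 − 0.136 − 0.164 + 0.048 = 0.869
P(none) = 1 − 0.869 = 0.131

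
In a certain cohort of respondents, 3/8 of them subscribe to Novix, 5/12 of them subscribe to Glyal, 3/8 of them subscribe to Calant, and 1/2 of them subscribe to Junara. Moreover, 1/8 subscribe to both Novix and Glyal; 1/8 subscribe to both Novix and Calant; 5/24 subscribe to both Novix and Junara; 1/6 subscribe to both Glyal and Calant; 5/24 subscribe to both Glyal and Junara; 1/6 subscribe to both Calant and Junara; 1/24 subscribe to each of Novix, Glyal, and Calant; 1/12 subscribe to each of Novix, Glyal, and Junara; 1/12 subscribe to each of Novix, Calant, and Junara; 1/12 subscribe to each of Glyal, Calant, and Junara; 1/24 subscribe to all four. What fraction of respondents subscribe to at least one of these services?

Inclusion–exclusion gives
P(at least one) = 3/8 + 5/12 + 3/8 + 1/2 − 1/8 − 1/8 − 5/24 − 1/6 − 5/24 − 1/6 + 1/24 + 1/12 + 1/12 + 1/12 − 1/24 = 11/12

11/12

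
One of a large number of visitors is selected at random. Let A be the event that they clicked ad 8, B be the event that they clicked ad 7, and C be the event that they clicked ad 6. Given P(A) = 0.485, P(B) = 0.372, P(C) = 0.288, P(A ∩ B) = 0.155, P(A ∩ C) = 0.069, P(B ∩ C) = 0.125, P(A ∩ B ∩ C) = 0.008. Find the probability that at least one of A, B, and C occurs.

P(A ∪ B ∪ C) = 0.485 + 0.372 + 0.288 − 0.155 − 0.069 − 0.125 + 0.008 = 0.804

0.804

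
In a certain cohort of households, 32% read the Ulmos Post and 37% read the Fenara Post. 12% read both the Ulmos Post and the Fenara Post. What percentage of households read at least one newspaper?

57%

Inclusion–exclusion gives
P(at least one) = 32 + 37 − 12 = 57%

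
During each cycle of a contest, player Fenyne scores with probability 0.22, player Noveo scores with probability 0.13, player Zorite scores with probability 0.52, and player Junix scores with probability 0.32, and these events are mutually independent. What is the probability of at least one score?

Independence gives P(none) = ∏(1 − pᵢ).
P(none) = (1 − 0.22) × (1 − 0.13) × (1 − 0.52) × (1 − 0.32) = 0.78 × 0.87 × 0.48 × 0.68 = 0.22149504
P(at least one) = 1 − 0.22149504 = 0.77850496

0.77850496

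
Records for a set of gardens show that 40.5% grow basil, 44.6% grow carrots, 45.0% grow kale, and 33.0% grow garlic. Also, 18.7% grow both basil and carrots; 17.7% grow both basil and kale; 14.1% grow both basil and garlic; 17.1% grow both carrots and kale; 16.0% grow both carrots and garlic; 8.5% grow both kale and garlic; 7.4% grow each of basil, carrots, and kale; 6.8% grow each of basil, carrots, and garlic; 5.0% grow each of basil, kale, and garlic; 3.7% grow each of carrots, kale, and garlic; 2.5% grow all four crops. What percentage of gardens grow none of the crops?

8.6%

P(≥1) = 40.5 + 44.6 + 45.0 + 33.0 − 18.7 − 17.7 − 14.1 − 17.1 − 16.0 − 8.5 + 7.4 + 6.8 + 5.0 + 3.7 − 2.5 = 91.4%
P(none) = 100% − 91.4% = 8.6%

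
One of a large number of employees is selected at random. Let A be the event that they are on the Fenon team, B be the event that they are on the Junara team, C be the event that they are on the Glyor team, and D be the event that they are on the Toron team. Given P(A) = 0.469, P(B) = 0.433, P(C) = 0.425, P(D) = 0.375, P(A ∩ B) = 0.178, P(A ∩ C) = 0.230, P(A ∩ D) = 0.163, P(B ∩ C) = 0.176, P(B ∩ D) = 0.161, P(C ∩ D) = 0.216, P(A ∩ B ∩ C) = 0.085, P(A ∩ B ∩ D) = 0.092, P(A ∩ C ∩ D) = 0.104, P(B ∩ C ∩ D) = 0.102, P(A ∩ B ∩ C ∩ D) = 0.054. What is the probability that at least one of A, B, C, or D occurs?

Apply inclusion-exclusion:
P(A ∪ B ∪ C ∪ D) = 0.469 + 0.433 + 0.425 + 0.375 − 0.178 − 0.230 − 0.163 − 0.176 − 0.161 − 0.216 + 0.085 + 0.092 + 0.104 + 0.102 − 0.054 = 0.907

0.907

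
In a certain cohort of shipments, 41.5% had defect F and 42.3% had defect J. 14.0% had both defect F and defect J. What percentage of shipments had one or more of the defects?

Inclusion–exclusion gives
P(≥1) = 41.5 + 42.3 − 14.0 = 69.8%

69.8%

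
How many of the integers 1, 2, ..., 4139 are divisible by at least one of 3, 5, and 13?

By inclusion–exclusion:
⌊4139/3⌋ + ⌊4139/5⌋ + ⌊4139/13⌋ − ⌊4139/15⌋ − ⌊4139/39⌋ − ⌊4139/65⌋ + ⌊4139/195⌋ = 1379 + 827 + 318 − 275 − 106 − 63 + 21 = 2101

2101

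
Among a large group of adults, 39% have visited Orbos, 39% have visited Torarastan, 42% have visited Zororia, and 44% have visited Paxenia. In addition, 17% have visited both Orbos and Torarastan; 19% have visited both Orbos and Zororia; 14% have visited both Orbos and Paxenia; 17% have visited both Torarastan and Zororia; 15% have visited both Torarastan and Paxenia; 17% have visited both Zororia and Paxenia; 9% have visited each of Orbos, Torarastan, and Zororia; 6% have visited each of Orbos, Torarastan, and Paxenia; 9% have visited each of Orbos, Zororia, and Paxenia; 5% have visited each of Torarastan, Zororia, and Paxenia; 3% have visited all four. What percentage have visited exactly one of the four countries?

41%

Using the inclusion–exclusion count for exactly one event:
P(exactly one) = 39 + 39 + 42 + 44 − 2·17 − 2·19 − 2·14 − 2·17 − 2·15 − 2·17 + 3·9 + 3·6 + 3·9 + 3·5 − 4·3 = 41%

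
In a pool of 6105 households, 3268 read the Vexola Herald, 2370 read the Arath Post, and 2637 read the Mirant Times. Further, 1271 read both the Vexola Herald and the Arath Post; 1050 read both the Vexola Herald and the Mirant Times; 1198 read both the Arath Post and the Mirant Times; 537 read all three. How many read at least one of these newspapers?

By inclusion–exclusion:
N(≥1) = 3268 + 2370 + 2637 − 1271 − 1050 − 1198 + 537 = 5293

5293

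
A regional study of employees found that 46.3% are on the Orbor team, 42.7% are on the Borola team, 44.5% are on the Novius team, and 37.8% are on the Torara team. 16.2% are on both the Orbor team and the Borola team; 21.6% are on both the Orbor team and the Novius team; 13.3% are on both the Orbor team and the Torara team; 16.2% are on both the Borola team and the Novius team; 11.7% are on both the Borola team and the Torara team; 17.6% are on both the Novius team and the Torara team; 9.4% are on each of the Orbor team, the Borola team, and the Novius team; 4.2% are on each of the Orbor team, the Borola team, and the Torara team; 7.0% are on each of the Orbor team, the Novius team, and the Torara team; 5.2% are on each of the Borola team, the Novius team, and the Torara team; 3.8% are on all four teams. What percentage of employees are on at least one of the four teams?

96.7%

P(union) = 46.3 + 42.7 + 44.5 + 37.8 − 16.2 − 21.6 − 13.3 − 16.2 − 11.7 − 17.6 + 9.4 + 4.2 + 7.0 + 5.2 − 3.8 = 96.7%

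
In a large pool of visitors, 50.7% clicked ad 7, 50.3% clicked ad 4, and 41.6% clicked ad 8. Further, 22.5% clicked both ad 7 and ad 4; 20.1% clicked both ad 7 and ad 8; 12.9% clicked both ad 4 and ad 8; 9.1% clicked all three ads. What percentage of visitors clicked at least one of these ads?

By inclusion–exclusion:
P(union) = 50.7 + 50.3 + 41.6 − 22.5 − 20.1 − 12.9 + 9.1 = 96.2%

96.2%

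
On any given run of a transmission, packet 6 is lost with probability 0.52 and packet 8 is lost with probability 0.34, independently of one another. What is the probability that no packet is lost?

Since the events are independent, P(none) is the product of the individual non-occurrence probabilities.
P(none) = (1 − 0.52) × (1 − 0.34) = 0.48 × 0.66 = 0.3168

0.3168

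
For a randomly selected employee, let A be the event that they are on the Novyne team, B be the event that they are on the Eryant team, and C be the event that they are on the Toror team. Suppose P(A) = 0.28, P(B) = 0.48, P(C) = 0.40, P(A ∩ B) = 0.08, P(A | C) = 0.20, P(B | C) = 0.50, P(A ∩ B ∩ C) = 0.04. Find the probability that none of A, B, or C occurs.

0.16

P(A ∩ C) = P(C)·P(A|C) = 0.40 × 0.20 = 0.08
P(B ∩ C) = P(C)·P(B|C) = 0.40 × 0.50 = 0.20
P(A ∪ B ∪ C) = 0.28 + 0.48 + 0.40 − 0.08 − 0.08 − 0.20 + 0.04 = 0.84
P(none) = 1 − 0.84 = 0.16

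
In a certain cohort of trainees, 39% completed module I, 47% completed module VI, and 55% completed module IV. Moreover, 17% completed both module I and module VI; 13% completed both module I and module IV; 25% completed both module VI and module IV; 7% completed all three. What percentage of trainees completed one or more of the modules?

93%

By inclusion-exclusion,
P(union) = 39 + 47 + 55 − 17 − 13 − 25 + 7 = 93%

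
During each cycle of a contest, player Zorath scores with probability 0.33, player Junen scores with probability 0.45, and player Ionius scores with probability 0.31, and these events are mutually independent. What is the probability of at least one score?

P(none) = (1 − 0.33) × (1 − 0.45) × (1 − 0.31) = 0.67 × 0.55 × 0.69 = 0.254265
P(at least one) = 1 − 0.254265 = 0.745735

0.745735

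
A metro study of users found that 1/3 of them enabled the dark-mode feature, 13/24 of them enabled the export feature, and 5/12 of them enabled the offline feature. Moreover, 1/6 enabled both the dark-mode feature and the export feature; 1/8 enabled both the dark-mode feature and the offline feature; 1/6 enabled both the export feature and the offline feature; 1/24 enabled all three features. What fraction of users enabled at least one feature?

P(at least one) = 1/3 + 13/24 + 5/12 − 1/6 − 1/8 − 1/6 + 1/24 = 7/8

7/8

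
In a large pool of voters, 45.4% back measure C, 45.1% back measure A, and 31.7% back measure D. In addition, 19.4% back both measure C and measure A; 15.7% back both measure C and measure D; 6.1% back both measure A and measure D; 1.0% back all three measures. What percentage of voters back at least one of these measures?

82.0%

By inclusion–exclusion:
P(union) = 45.4 + 45.1 + 31.7 − 19.4 − 15.7 − 6.1 + 1.0 = 82.0%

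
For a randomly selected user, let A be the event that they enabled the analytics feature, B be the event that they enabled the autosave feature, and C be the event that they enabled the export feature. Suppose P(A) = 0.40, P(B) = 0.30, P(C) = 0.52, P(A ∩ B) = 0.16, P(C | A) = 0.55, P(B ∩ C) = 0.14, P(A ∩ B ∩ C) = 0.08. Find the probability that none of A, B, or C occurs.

0.22

P(A ∩ C) = P(A)·P(C|A) = 0.40 × 0.55 = 0.22
P(A ∪ B ∪ C) = 0.40 + 0.30 + 0.52 − 0.16 − 0.22 − 0.14 + 0.08 = 0.78
P(none) = 1 − 0.78 = 0.22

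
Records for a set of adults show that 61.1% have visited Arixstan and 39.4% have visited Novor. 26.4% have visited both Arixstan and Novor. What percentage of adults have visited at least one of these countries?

P(≥1) = 61.1 + 39.4 − 26.4 = 74.1%

74.1%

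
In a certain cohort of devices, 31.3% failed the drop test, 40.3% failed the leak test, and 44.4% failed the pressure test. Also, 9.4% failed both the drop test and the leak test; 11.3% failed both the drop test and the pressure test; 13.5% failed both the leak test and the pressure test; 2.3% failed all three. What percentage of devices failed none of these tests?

15.9%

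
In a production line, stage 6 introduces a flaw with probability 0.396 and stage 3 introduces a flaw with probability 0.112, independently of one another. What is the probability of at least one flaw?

P(none) = (1 − 0.396) × (1 − 0.112) = 0.604 × 0.888 = 0.536352
P(at least one) = 1 − 0.536352 = 0.463648

0.463648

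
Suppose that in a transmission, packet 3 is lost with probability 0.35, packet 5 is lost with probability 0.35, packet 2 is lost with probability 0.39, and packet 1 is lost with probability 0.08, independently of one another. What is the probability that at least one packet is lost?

Since the events are independent, P(none) is the product of the individual non-occurrence probabilities.
P(none) = (1 − 0.35) × (1 − 0.35) × (1 − 0.39) × (1 − 0.08) = 0.65 × 0.65 × 0.61 × 0.92 = 0.237107
P(at least one) = 1 − 0.237107 = 0.762893

0.762893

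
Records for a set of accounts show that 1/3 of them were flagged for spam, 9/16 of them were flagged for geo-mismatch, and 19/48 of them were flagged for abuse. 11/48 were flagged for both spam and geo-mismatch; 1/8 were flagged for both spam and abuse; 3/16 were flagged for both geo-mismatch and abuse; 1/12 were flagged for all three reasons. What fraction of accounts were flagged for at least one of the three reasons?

By inclusion–exclusion:
P(at least one) = 1/3 + 9/16 + 19/48 − 11/48 − 1/8 − 3/16 + 1/12 = 5/6

5/6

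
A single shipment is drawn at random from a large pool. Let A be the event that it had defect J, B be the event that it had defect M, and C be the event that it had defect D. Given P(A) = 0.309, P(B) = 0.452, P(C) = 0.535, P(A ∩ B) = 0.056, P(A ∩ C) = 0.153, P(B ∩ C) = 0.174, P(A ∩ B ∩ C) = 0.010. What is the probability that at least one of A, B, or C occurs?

Apply inclusion-exclusion:
P(A ∪ B ∪ C) = 0.309 + 0.452 + 0.535 − 0.056 − 0.153 − 0.174 + 0.010 = 0.923

0.923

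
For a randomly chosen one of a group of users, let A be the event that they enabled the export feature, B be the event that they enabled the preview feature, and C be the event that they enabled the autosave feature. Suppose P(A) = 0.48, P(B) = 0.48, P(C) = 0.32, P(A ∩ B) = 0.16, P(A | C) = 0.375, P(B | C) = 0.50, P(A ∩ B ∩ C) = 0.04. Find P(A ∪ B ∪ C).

0.88

P(A ∩ C) = P(C)·P(A|C) = 0.32 × 0.375 = 0.12
P(B ∩ C) = P(C)·P(B|C) = 0.32 × 0.50 = 0.16
Apply inclusion-exclusion:
P(A ∪ B ∪ C) = 0.48 + 0.48 + 0.32 − 0.16 − 0.12 − 0.16 + 0.04 = 0.88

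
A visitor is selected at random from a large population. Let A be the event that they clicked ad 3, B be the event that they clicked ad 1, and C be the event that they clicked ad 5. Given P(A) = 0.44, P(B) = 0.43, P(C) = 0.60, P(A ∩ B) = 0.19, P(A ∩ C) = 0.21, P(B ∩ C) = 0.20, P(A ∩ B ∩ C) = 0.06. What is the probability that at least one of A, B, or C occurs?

0.93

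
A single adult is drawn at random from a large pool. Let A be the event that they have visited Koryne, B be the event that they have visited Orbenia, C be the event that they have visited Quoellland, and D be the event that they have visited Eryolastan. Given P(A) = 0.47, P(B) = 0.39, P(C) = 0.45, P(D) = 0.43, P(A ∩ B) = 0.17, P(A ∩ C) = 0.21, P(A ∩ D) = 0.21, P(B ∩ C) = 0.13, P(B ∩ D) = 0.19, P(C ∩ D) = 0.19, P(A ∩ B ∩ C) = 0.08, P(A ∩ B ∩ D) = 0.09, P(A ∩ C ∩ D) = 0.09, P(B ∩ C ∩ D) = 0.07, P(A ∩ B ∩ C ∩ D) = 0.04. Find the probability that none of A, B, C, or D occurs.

0.07

Apply inclusion-exclusion:
P(A ∪ B ∪ C ∪ D) = 0.47 + 0.39 + 0.45 + 0.43 − 0.17 − 0.21 − 0.21 − 0.13 − 0.19 − 0.19 + 0.08 + 0.09 + 0.09 + 0.07 − 0.04 = 0.93
P(none) = 1 − 0.93 = 0.07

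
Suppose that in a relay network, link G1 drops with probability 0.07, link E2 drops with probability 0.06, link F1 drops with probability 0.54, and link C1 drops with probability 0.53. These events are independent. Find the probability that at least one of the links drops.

0.81099796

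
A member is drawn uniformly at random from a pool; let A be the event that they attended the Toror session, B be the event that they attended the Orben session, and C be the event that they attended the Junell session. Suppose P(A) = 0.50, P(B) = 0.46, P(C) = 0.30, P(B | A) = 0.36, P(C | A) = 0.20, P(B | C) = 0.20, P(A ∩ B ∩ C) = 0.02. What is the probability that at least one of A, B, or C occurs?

P(A ∩ B) = P(A)·P(B|A) = 0.50 × 0.36 = 0.18
P(A ∩ C) = P(A)·P(C|A) = 0.50 × 0.20 = 0.10
P(B ∩ C) = P(C)·P(B|C) = 0.30 × 0.20 = 0.06
By inclusion–exclusion:
P(A ∪ B ∪ C) = 0.50 + 0.46 + 0.30 − 0.18 − 0.10 − 0.06 + 0.02 = 0.94

0.94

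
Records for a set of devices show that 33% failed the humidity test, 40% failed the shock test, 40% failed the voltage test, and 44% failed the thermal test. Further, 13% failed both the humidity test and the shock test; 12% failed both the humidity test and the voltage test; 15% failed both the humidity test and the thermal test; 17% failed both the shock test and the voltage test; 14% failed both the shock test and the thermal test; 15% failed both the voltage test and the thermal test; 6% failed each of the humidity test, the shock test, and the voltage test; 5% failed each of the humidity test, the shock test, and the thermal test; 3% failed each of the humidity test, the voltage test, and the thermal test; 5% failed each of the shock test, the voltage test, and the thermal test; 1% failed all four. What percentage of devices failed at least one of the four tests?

89%

Apply inclusion-exclusion:
P(at least one) = 33 + 40 + 40 + 44 − 13 − 12 − 15 − 17 − 14 − 15 + 6 + 5 + 3 + 5 − 1 = 89%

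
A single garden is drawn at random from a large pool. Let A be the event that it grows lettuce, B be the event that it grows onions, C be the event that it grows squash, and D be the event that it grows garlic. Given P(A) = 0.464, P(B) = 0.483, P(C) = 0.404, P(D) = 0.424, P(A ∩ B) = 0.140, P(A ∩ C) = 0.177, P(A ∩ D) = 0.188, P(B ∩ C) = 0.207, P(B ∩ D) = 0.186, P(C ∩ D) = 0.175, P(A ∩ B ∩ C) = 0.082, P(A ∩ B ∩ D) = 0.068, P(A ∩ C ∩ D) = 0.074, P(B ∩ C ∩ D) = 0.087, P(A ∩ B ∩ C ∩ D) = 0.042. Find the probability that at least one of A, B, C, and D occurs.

0.971

Using inclusion–exclusion:
P(A ∪ B ∪ C ∪ D) = 0.464 + 0.483 + 0.404 + 0.424 − 0.140 − 0.177 − 0.188 − 0.207 − 0.186 − 0.175 + 0.082 + 0.068 + 0.074 + 0.087 − 0.042 = 0.971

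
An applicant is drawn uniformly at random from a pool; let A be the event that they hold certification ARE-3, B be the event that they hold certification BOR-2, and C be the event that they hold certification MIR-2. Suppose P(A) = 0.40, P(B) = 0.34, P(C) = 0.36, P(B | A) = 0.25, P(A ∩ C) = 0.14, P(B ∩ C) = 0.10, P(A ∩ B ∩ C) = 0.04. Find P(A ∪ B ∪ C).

P(A ∩ B) = P(A)·P(B|A) = 0.40 × 0.25 = 0.10
Using inclusion–exclusion:
P(A ∪ B ∪ C) = 0.40 + 0.34 + 0.36 − 0.10 − 0.14 − 0.10 + 0.04 = 0.80

0.80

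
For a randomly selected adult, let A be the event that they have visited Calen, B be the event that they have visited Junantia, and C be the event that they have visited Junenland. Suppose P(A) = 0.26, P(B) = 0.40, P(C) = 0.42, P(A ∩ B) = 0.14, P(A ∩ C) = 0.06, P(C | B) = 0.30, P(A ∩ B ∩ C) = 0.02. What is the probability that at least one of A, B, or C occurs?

P(B ∩ C) = P(B)·P(C|B) = 0.40 × 0.30 = 0.12
P(A ∪ B ∪ C) = 0.26 + 0.40 + 0.42 − 0.14 − 0.06 − 0.12 + 0.02 = 0.78

0.78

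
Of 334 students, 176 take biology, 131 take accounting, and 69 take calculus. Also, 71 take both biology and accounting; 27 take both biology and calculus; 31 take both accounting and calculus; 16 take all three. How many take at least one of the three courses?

Inclusion–exclusion gives
|union| = 176 + 131 + 69 − 71 − 27 − 31 + 16 = 263

263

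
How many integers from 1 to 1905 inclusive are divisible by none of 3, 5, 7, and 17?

⌊1905/3⌋ + ⌊1905/5⌋ + ⌊1905/7⌋ + ⌊1905/17⌋ − ⌊1905/15⌋ − ⌊1905/21⌋ − ⌊1905/51⌋ − ⌊1905/35⌋ − ⌊1905/85⌋ − ⌊1905/119⌋ + ⌊1905/105⌋ + ⌊1905/255⌋ + ⌊1905/357⌋ + ⌊1905/595⌋ − ⌊1905/1785⌋ = 635 + 381 + 272 + 112 − 127 − 90 − 37 − 54 − 22 − 16 + 18 + 7 + 5 + 3 − 1 = 1086
1905 − 1086 = 819

819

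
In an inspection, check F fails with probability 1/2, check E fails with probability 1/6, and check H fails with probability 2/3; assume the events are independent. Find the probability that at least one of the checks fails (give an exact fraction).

31/36

P(none) = (1 − 1/2) × (1 − 1/6) × (1 − 2/3) = 1/2 × 5/6 × 1/3 = 5/36
P(at least one) = 1 − 5/36 = 31/36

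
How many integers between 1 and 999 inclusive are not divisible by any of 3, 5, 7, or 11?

415

⌊999/3⌋ + ⌊999/5⌋ + ⌊999/7⌋ + ⌊999/11⌋ − ⌊999/15⌋ − ⌊999/21⌋ − ⌊999/33⌋ − ⌊999/35⌋ − ⌊999/55⌋ − ⌊999/77⌋ + ⌊999/105⌋ + ⌊999/165⌋ + ⌊999/231⌋ + ⌊999/385⌋ − ⌊999/1155⌋ = 333 + 199 + 142 + 90 − 66 − 47 − 30 − 28 − 18 − 12 + 9 + 6 + 4 + 2 − 0 = 584
999 − 584 = 415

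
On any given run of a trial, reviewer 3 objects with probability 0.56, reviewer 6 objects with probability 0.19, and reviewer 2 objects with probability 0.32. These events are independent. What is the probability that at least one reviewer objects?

Independence gives P(none) = ∏(1 − pᵢ).
P(none) = (1 − 0.56) × (1 − 0.19) × (1 − 0.32) = 0.44 × 0.81 × 0.68 = 0.242352
P(at least one) = 1 − 0.242352 = 0.757648

0.757648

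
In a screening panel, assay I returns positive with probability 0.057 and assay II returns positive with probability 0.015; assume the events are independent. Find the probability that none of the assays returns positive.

0.928855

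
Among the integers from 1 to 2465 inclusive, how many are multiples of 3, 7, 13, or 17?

821 + 352 + 189 + 145 − 117 − 63 − 48 − 27 − 20 − 11 + 9 + 6 + 3 + 1 − 0 = 1240

1240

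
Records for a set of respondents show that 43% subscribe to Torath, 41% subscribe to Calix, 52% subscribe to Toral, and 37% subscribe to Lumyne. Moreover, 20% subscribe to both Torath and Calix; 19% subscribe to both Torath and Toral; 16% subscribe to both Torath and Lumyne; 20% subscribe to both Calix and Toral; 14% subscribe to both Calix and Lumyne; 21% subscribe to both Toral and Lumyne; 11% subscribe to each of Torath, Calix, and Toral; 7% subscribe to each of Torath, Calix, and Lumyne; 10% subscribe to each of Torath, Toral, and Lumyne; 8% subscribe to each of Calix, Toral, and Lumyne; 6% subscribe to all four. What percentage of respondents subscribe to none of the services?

7%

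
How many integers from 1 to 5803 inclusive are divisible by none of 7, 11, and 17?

4256

Inclusion–exclusion gives
829 + 527 + 341 − 75 − 48 − 31 + 4 = 1547
5803 − 1547 = 4256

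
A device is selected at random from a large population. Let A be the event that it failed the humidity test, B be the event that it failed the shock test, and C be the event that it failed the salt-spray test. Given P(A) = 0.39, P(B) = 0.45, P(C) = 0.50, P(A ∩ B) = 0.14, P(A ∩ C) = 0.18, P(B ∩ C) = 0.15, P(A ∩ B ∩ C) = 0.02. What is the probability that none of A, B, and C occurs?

Inclusion–exclusion gives
P(A ∪ B ∪ C) = 0.39 + 0.45 + 0.50 − 0.14 − 0.18 − 0.15 + 0.02 = 0.89
P(none) = 1 − 0.89 = 0.11

0.11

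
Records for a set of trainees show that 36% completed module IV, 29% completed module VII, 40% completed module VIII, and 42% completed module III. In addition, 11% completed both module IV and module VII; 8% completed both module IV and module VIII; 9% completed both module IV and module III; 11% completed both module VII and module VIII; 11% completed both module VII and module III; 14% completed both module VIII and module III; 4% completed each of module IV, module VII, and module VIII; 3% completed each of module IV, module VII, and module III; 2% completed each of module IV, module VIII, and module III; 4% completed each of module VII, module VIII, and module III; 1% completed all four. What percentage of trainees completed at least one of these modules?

P(union) = 36 + 29 + 40 + 42 − 11 − 8 − 9 − 11 − 11 − 14 + 4 + 3 + 2 + 4 − 1 = 95%

95%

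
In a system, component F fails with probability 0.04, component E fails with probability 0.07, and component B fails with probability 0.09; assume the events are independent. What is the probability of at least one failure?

0.187552

Since the events are independent, P(none) is the product of the individual non-occurrence probabilities.
P(none) = (1 − 0.04) × (1 − 0.07) × (1 − 0.09) = 0.96 × 0.93 × 0.91 = 0.812448
P(at least one) = 1 − 0.812448 = 0.187552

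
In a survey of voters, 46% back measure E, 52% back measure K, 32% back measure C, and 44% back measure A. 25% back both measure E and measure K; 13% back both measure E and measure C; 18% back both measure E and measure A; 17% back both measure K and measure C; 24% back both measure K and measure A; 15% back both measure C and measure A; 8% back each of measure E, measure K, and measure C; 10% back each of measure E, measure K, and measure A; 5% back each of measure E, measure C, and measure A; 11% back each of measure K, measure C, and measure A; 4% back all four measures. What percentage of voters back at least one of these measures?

By inclusion–exclusion:
P(union) = 46 + 52 + 32 + 44 − 25 − 13 − 18 − 17 − 24 − 15 + 8 + 10 + 5 + 11 − 4 = 92%

92%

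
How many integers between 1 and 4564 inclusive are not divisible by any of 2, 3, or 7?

1304

Apply inclusion-exclusion:
2282 + 1521 + 652 − 760 − 326 − 217 + 108 = 3260
4564 − 3260 = 1304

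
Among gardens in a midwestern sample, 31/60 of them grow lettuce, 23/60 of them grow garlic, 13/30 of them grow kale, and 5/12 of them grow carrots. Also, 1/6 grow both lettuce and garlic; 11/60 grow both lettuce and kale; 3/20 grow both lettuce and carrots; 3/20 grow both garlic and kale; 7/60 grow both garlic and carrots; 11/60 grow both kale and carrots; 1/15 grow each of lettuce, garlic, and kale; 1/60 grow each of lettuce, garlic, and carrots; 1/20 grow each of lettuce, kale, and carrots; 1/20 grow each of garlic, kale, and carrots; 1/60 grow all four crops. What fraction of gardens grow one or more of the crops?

Inclusion–exclusion gives
P(union) = 31/60 + 23/60 + 13/30 + 5/12 − 1/6 − 11/60 − 3/20 − 3/20 − 7/60 − 11/60 + 1/15 + 1/60 + 1/20 + 1/20 − 1/60 = 29/30

29/30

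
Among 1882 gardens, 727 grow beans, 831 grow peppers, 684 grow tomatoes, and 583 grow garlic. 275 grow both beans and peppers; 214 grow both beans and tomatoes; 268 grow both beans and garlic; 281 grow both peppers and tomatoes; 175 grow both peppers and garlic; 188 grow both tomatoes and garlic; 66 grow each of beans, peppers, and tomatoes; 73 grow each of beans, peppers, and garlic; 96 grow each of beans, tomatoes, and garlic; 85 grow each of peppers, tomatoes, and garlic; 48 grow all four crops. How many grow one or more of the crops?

Inclusion–exclusion gives
|at least one| = 727 + 831 + 684 + 583 − 275 − 214 − 268 − 281 − 175 − 188 + 66 + 73 + 96 + 85 − 48 = 1696

1696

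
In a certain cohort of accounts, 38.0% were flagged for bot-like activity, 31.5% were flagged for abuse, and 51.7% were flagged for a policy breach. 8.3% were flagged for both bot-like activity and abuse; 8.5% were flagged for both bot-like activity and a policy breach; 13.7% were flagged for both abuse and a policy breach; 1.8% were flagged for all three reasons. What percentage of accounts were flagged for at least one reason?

92.5%

Inclusion–exclusion gives
P(at least one) = 38.0 + 31.5 + 51.7 − 8.3 − 8.5 − 13.7 + 1.8 = 92.5%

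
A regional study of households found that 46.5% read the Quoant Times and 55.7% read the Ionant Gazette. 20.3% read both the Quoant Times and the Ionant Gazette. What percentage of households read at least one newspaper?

By inclusion-exclusion,
P(union) = 46.5 + 55.7 − 20.3 = 81.9%

81.9%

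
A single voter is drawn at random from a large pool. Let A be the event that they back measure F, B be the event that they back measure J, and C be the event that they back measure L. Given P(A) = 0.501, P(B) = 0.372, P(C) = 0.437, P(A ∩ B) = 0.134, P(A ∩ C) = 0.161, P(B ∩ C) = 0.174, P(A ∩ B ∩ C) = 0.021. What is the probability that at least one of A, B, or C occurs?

P(A ∪ B ∪ C) = 0.501 + 0.372 + 0.437 − 0.134 − 0.161 − 0.174 + 0.021 = 0.862

0.862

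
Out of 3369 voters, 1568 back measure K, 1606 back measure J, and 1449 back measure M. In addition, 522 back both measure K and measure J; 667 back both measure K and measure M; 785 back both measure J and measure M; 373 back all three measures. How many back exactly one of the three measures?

1794

By inclusion–exclusion (exactly-one form):
|exactly one| = 1568 + 1606 + 1449 − 2·522 − 2·667 − 2·785 + 3·373 = 1794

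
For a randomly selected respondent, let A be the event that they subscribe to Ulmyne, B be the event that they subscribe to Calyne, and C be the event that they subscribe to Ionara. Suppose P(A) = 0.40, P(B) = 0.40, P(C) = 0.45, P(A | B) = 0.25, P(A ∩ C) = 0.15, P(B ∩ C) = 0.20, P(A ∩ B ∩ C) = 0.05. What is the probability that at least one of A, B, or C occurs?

0.85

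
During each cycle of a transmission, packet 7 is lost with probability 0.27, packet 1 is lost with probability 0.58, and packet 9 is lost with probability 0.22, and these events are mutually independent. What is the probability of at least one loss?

P(none) = (1 − 0.27) × (1 − 0.58) × (1 − 0.22) = 0.73 × 0.42 × 0.78 = 0.239148
P(at least one) = 1 − 0.239148 = 0.760852

0.760852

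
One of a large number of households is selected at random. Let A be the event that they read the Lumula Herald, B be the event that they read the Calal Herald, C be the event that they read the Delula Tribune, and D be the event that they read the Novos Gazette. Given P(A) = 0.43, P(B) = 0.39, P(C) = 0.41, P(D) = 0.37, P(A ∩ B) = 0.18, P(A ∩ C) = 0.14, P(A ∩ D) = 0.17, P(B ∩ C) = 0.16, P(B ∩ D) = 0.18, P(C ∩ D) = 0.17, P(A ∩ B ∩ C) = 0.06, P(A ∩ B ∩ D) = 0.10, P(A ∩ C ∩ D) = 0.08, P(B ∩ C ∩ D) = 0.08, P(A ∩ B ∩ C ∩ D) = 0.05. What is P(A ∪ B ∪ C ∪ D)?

By inclusion-exclusion,
P(A ∪ B ∪ C ∪ D) = 0.43 + 0.39 + 0.41 + 0.37 − 0.18 − 0.14 − 0.17 − 0.16 − 0.18 − 0.17 + 0.06 + 0.10 + 0.08 + 0.08 − 0.05 = 0.87

0.87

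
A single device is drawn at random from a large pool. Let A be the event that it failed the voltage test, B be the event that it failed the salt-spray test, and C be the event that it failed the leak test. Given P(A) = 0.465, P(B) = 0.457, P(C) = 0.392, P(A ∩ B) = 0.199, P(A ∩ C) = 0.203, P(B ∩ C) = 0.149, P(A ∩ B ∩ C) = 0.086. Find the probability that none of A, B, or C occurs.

By inclusion-exclusion,
P(A ∪ B ∪ C) = 0.465 + 0.457 + 0.392 − 0.199 − 0.203 − 0.149 + 0.086 = 0.849
P(none) = 1 − 0.849 = 0.151

0.151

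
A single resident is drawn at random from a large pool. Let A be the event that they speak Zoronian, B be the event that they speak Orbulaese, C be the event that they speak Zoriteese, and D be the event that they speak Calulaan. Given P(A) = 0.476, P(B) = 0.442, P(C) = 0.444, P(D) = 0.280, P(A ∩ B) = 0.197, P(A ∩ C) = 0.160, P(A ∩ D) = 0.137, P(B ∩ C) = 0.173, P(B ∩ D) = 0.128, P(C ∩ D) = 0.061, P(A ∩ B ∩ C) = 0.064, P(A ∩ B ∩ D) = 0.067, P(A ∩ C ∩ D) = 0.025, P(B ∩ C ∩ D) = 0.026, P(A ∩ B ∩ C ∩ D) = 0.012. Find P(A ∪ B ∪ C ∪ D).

0.956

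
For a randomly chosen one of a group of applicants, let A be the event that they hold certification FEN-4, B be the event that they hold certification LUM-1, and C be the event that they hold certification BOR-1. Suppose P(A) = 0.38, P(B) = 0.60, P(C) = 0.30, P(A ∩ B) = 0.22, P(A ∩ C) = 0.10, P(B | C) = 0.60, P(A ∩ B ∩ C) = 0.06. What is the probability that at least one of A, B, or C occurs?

0.84

P(B ∩ C) = P(C)·P(B|C) = 0.30 × 0.60 = 0.18
By inclusion–exclusion:
P(A ∪ B ∪ C) = 0.38 + 0.60 + 0.30 − 0.22 − 0.10 − 0.18 + 0.06 = 0.84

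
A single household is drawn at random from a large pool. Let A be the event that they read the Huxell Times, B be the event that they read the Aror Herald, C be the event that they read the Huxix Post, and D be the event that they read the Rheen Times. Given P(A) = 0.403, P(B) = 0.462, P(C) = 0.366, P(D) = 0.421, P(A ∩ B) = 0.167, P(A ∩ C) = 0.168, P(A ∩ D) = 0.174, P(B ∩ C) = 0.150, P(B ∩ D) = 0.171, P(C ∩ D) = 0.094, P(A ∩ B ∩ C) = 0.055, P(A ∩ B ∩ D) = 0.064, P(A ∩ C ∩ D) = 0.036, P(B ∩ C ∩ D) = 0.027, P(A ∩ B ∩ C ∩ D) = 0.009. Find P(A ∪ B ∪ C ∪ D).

0.901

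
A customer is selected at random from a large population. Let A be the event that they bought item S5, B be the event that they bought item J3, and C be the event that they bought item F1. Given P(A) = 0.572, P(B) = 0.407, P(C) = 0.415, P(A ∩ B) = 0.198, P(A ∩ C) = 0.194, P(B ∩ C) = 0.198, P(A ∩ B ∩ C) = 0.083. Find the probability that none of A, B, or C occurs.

0.113

P(A ∪ B ∪ C) = 0.572 + 0.407 + 0.415 − 0.198 − 0.194 − 0.198 + 0.083 = 0.887
P(none) = 1 − 0.887 = 0.113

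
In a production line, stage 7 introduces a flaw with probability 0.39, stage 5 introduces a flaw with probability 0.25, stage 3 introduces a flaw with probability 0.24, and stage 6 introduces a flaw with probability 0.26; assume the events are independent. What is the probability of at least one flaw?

0.742702

P(none) = (1 − 0.39) × (1 − 0.25) × (1 − 0.24) × (1 − 0.26) = 0.61 × 0.75 × 0.76 × 0.74 = 0.257298
P(at least one) = 1 − 0.257298 = 0.742702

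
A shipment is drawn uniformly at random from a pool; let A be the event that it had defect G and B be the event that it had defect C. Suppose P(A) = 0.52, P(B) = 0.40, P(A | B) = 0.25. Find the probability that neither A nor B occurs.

P(A ∩ B) = P(B)·P(A|B) = 0.40 × 0.25 = 0.10
P(A ∪ B) = 0.52 + 0.40 − 0.10 = 0.82
P(none) = 1 − 0.82 = 0.18

0.18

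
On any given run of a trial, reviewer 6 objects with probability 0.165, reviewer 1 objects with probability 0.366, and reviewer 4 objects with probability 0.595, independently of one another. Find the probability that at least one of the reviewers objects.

0.78559705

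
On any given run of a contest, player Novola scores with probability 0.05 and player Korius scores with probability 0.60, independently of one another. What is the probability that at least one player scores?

0.62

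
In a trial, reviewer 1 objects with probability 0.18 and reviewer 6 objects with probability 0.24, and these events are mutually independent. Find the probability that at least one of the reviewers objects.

P(none) = (1 − 0.18) × (1 − 0.24) = 0.82 × 0.76 = 0.6232
P(at least one) = 1 − 0.6232 = 0.3768

0.3768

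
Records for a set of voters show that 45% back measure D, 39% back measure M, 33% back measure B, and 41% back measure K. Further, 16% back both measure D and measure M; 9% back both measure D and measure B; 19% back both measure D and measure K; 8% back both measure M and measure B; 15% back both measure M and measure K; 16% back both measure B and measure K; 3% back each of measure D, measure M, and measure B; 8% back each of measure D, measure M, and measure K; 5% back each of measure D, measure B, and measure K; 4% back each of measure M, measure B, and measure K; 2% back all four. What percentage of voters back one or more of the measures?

P(union) = 45 + 39 + 33 + 41 − 16 − 9 − 19 − 8 − 15 − 16 + 3 + 8 + 5 + 4 − 2 = 93%

93%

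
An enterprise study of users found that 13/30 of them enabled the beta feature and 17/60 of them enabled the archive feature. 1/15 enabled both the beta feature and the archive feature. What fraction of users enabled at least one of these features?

P(union) = 13/30 + 17/60 − 1/15 = 13/20

13/20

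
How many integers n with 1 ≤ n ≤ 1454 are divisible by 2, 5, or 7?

Inclusion–exclusion gives
floor(1454/2) + floor(1454/5) + floor(1454/7) − floor(1454/10) − floor(1454/14) − floor(1454/35) + floor(1454/70) = 727 + 290 + 207 − 145 − 103 − 41 + 20 = 955

955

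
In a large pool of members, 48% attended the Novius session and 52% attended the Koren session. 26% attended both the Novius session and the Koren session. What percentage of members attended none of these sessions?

26%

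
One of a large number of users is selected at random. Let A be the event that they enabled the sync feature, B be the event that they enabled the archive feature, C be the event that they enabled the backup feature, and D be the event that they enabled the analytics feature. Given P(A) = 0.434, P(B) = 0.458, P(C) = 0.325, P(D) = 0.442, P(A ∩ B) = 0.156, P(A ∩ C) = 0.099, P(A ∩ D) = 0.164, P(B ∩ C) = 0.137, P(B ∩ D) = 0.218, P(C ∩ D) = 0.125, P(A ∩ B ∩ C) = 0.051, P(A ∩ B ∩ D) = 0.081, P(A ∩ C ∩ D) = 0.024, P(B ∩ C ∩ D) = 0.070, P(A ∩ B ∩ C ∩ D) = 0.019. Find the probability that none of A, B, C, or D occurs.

P(A ∪ B ∪ C ∪ D) = 0.434 + 0.458 + 0.325 + 0.442 − 0.156 − 0.099 − 0.164 − 0.137 − 0.218 − 0.125 + 0.051 + 0.081 + 0.024 + 0.070 − 0.019 = 0.967
P(none) = 1 − 0.967 = 0.033

0.033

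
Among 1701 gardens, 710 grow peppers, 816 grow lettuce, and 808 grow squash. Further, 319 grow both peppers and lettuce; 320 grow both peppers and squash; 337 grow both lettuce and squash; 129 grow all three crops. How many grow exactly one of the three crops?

By inclusion–exclusion (exactly-one form):
|exactly one| = 710 + 816 + 808 − 2·319 − 2·320 − 2·337 + 3·129 = 769

769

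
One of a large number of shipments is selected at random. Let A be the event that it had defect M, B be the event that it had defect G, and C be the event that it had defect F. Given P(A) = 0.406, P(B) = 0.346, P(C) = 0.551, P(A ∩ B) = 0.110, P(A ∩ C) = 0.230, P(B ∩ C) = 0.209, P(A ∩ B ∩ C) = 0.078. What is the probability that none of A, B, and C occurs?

0.168

By inclusion–exclusion:
P(A ∪ B ∪ C) = 0.406 + 0.346 + 0.551 − 0.110 − 0.230 − 0.209 + 0.078 = 0.832
P(none) = 1 − 0.832 = 0.168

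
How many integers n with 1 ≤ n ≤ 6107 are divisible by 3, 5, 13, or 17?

3278

Inclusion–exclusion gives
⌊6107/3⌋ + ⌊6107/5⌋ + ⌊6107/13⌋ + ⌊6107/17⌋ − ⌊6107/15⌋ − ⌊6107/39⌋ − ⌊6107/51⌋ − ⌊6107/65⌋ − ⌊6107/85⌋ − ⌊6107/221⌋ + ⌊6107/195⌋ + ⌊6107/255⌋ + ⌊6107/663⌋ + ⌊6107/1105⌋ − ⌊6107/3315⌋ = 2035 + 1221 + 469 + 359 − 407 − 156 − 119 − 93 − 71 − 27 + 31 + 23 + 9 + 5 − 1 = 3278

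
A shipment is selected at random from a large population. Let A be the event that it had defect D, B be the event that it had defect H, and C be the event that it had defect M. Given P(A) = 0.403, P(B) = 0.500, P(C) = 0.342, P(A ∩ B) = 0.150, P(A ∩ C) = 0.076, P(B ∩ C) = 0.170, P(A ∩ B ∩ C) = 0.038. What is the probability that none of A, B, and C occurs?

0.113

Using inclusion–exclusion:
P(A ∪ B ∪ C) = 0.403 + 0.500 + 0.342 − 0.150 − 0.076 − 0.170 + 0.038 = 0.887
P(none) = 1 − 0.887 = 0.113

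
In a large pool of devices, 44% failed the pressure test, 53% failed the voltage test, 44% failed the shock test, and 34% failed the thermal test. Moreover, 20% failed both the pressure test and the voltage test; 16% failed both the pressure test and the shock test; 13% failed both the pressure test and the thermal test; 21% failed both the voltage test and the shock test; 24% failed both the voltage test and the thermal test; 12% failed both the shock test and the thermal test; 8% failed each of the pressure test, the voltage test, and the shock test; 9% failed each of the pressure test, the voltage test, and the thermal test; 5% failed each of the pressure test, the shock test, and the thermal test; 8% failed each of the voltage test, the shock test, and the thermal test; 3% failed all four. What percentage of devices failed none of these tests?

P(≥1) = 44 + 53 + 44 + 34 − 20 − 16 − 13 − 21 − 24 − 12 + 8 + 9 + 5 + 8 − 3 = 96%
P(none) = 100% − 96% = 4%

4%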